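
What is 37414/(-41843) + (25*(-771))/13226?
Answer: -1301361389/553415518 ≈ -2.3515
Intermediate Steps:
37414/(-41843) + (25*(-771))/13226 = 37414*(-1/41843) - 19275*1/13226 = -37414/41843 - 19275/13226 = -1301361389/553415518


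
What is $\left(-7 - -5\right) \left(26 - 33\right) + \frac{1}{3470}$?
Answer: $\frac{48581}{3470} \approx 14.0$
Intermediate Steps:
$\left(-7 - -5\right) \left(26 - 33\right) + \frac{1}{3470} = \left(-7 + 5\right) \left(-7\right) + \frac{1}{3470} = \left(-2\right) \left(-7\right) + \frac{1}{3470} = 14 + \frac{1}{3470} = \frac{48581}{3470}$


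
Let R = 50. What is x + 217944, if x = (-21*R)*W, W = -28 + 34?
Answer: 211644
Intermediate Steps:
W = 6
x = -6300 (x = -21*50*6 = -1050*6 = -6300)
x + 217944 = -6300 + 217944 = 211644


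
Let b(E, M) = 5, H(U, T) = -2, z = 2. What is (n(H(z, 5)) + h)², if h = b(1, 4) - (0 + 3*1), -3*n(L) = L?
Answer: 64/9 ≈ 7.1111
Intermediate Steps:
n(L) = -L/3
h = 2 (h = 5 - (0 + 3*1) = 5 - (0 + 3) = 5 - 1*3 = 5 - 3 = 2)
(n(H(z, 5)) + h)² = (-⅓*(-2) + 2)² = (⅔ + 2)² = (8/3)² = 64/9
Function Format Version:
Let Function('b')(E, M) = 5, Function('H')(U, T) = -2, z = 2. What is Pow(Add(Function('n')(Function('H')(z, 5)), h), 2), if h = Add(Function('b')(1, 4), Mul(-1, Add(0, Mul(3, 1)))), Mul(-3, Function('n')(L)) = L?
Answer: Rational(64, 9) ≈ 7.1111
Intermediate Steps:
Function('n')(L) = Mul(Rational(-1, 3), L)
h = 2 (h = Add(5, Mul(-1, Add(0, Mul(3, 1)))) = Add(5, Mul(-1, Add(0, 3))) = Add(5, Mul(-1, 3)) = Add(5, -3) = 2)
Pow(Add(Function('n')(Function('H')(z, 5)), h), 2) = Pow(Add(Mul(Rational(-1, 3), -2), 2), 2) = Pow(Add(Rational(2, 3), 2), 2) = Pow(Rational(8, 3), 2) = Rational(64, 9)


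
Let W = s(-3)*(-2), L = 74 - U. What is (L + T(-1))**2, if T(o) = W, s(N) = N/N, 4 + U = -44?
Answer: 14400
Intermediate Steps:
U = -48 (U = -4 - 44 = -48)
s(N) = 1
L = 122 (L = 74 - 1*(-48) = 74 + 48 = 122)
W = -2 (W = 1*(-2) = -2)
T(o) = -2
(L + T(-1))**2 = (122 - 2)**2 = 120**2 = 14400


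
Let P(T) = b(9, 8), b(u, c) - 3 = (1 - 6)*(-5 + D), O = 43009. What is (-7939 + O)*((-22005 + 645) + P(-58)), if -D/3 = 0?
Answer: -748113240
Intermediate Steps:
D = 0 (D = -3*0 = 0)
b(u, c) = 28 (b(u, c) = 3 + (1 - 6)*(-5 + 0) = 3 - 5*(-5) = 3 + 25 = 28)
P(T) = 28
(-7939 + O)*((-22005 + 645) + P(-58)) = (-7939 + 43009)*((-22005 + 645) + 28) = 35070*(-21360 + 28) = 35070*(-21332) = -748113240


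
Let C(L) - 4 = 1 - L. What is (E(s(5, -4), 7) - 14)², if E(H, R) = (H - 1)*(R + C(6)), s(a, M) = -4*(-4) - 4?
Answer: 2704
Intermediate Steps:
s(a, M) = 12 (s(a, M) = 16 - 4 = 12)
C(L) = 5 - L (C(L) = 4 + (1 - L) = 5 - L)
E(H, R) = (-1 + H)*(-1 + R) (E(H, R) = (H - 1)*(R + (5 - 1*6)) = (-1 + H)*(R + (5 - 6)) = (-1 + H)*(R - 1) = (-1 + H)*(-1 + R))
(E(s(5, -4), 7) - 14)² = ((1 - 1*12 - 1*7 + 12*7) - 14)² = ((1 - 12 - 7 + 84) - 14)² = (66 - 14)² = 52² = 2704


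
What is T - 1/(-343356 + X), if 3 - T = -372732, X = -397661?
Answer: 276202971496/741017 ≈ 3.7274e+5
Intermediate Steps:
T = 372735 (T = 3 - 1*(-372732) = 3 + 372732 = 372735)
T - 1/(-343356 + X) = 372735 - 1/(-343356 - 397661) = 372735 - 1/(-741017) = 372735 - 1*(-1/741017) = 372735 + 1/741017 = 276202971496/741017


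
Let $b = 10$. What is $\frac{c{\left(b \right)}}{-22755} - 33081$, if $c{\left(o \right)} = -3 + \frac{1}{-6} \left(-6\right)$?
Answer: $- \frac{752758153}{22755} \approx -33081.0$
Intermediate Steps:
$c{\left(o \right)} = -2$ ($c{\left(o \right)} = -3 - -1 = -3 + 1 = -2$)
$\frac{c{\left(b \right)}}{-22755} - 33081 = - \frac{2}{-22755} - 33081 = \left(-2\right) \left(- \frac{1}{22755}\right) - 33081 = \frac{2}{22755} - 33081 = - \frac{752758153}{22755}$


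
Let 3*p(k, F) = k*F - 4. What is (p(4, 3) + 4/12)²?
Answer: 9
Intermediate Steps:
p(k, F) = -4/3 + F*k/3 (p(k, F) = (k*F - 4)/3 = (F*k - 4)/3 = (-4 + F*k)/3 = -4/3 + F*k/3)
(p(4, 3) + 4/12)² = ((-4/3 + (⅓)*3*4) + 4/12)² = ((-4/3 + 4) + 4*(1/12))² = (8/3 + ⅓)² = 3² = 9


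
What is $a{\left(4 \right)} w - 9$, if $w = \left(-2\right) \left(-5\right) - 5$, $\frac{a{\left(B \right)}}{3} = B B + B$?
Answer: $291$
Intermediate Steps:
$a{\left(B \right)} = 3 B + 3 B^{2}$ ($a{\left(B \right)} = 3 \left(B B + B\right) = 3 \left(B^{2} + B\right) = 3 \left(B + B^{2}\right) = 3 B + 3 B^{2}$)
$w = 5$ ($w = 10 - 5 = 5$)
$a{\left(4 \right)} w - 9 = 3 \cdot 4 \left(1 + 4\right) 5 - 9 = 3 \cdot 4 \cdot 5 \cdot 5 - 9 = 60 \cdot 5 - 9 = 300 - 9 = 291$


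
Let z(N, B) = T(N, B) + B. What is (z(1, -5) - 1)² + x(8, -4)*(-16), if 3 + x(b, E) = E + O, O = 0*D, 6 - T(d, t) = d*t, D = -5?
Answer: 137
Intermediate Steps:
T(d, t) = 6 - d*t
z(N, B) = 6 + B - B*N (z(N, B) = (6 - N*B) + B = (6 - B*N) + B = 6 + B - B*N)
O = 0 (O = 0*(-5) = 0)
x(b, E) = -3 + E (x(b, E) = -3 + (E + 0) = -3 + E)
(z(1, -5) - 1)² + x(8, -4)*(-16) = ((6 - 5 - 1*(-5)*1) - 1)² + (-3 - 4)*(-16) = ((6 - 5 + 5) - 1)² - 7*(-16) = (6 - 1)² + 112 = 5² + 112 = 25 + 112 = 137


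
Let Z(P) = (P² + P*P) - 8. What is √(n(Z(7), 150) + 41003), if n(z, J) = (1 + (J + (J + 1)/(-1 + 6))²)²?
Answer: √659087081151/25 ≈ 32474.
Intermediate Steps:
Z(P) = -8 + 2*P² (Z(P) = (P² + P²) - 8 = 2*P² - 8 = -8 + 2*P²)
n(z, J) = (1 + (⅕ + 6*J/5)²)² (n(z, J) = (1 + (J + (1 + J)/5)²)² = (1 + (J + (1 + J)*(⅕))²)² = (1 + (J + (⅕ + J/5))²)² = (1 + (⅕ + 6*J/5)²)²)
√(n(Z(7), 150) + 41003) = √((25 + (1 + 6*150)²)²/625 + 41003) = √((25 + (1 + 900)²)²/625 + 41003) = √((25 + 901²)²/625 + 41003) = √((25 + 811801)²/625 + 41003) = √((1/625)*811826² + 41003) = √((1/625)*659061454276 + 41003) = √(659061454276/625 + 41003) = √(659087081151/625) = √659087081151/25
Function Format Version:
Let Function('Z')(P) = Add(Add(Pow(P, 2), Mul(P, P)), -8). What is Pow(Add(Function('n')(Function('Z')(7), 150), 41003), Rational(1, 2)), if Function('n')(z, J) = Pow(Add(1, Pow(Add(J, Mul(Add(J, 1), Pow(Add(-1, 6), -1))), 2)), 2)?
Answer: Mul(Rational(1, 25), Pow(659087081151, Rational(1, 2))) ≈ 32474.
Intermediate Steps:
Function('Z')(P) = Add(-8, Mul(2, Pow(P, 2))) (Function('Z')(P) = Add(Add(Pow(P, 2), Pow(P, 2)), -8) = Add(Mul(2, Pow(P, 2)), -8) = Add(-8, Mul(2, Pow(P, 2))))
Function('n')(z, J) = Pow(Add(1, Pow(Add(Rational(1, 5), Mul(Rational(6, 5), J)), 2)), 2) (Function('n')(z, J) = Pow(Add(1, Pow(Add(J, Mul(Add(1, J), Pow(5, -1))), 2)), 2) = Pow(Add(1, Pow(Add(J, Mul(Add(1, J), Rational(1, 5))), 2)), 2) = Pow(Add(1, Pow(Add(J, Add(Rational(1, 5), Mul(Rational(1, 5), J))), 2)), 2) = Pow(Add(1, Pow(Add(Rational(1, 5), Mul(Rational(6, 5), J)), 2)), 2))
Pow(Add(Function('n')(Function('Z')(7), 150), 41003), Rational(1, 2)) = Pow(Add(Mul(Rational(1, 625), Pow(Add(25, Pow(Add(1, Mul(6, 150)), 2)), 2)), 41003), Rational(1, 2)) = Pow(Add(Mul(Rational(1, 625), Pow(Add(25, Pow(Add(1, 900), 2)), 2)), 41003), Rational(1, 2)) = Pow(Add(Mul(Rational(1, 625), Pow(Add(25, Pow(901, 2)), 2)), 41003), Rational(1, 2)) = Pow(Add(Mul(Rational(1, 625), Pow(Add(25, 811801), 2)), 41003), Rational(1, 2)) = Pow(Add(Mul(Rational(1, 625), Pow(811826, 2)), 41003), Rational(1, 2)) = Pow(Add(Mul(Rational(1, 625), 659061454276), 41003), Rational(1, 2)) = Pow(Add(Rational(659061454276, 625), 41003), Rational(1, 2)) = Pow(Rational(659087081151, 625), Rational(1, 2)) = Mul(Rational(1, 25), Pow(659087081151, Rational(1, 2)))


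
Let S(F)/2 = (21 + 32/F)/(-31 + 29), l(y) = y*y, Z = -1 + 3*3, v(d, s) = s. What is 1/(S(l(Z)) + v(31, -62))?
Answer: -2/167 ≈ -0.011976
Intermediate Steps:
Z = 8 (Z = -1 + 9 = 8)
l(y) = y²
S(F) = -21 - 32/F (S(F) = 2*((21 + 32/F)/(-31 + 29)) = 2*((21 + 32/F)/(-2)) = 2*((21 + 32/F)*(-½)) = 2*(-21/2 - 16/F) = -21 - 32/F)
1/(S(l(Z)) + v(31, -62)) = 1/((-21 - 32/(8²)) - 62) = 1/((-21 - 32/64) - 62) = 1/((-21 - 32*1/64) - 62) = 1/((-21 - ½) - 62) = 1/(-43/2 - 62) = 1/(-167/2) = -2/167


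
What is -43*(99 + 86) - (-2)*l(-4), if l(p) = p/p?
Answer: -7953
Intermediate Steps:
l(p) = 1
-43*(99 + 86) - (-2)*l(-4) = -43*(99 + 86) - (-2) = -43*185 - 1*(-2) = -7955 + 2 = -7953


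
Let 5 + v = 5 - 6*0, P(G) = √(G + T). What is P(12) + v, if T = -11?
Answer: 1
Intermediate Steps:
P(G) = √(-11 + G) (P(G) = √(G - 11) = √(-11 + G))
v = 0 (v = -5 + (5 - 6*0) = -5 + (5 + 0) = -5 + 5 = 0)
P(12) + v = √(-11 + 12) + 0 = √1 + 0 = 1 + 0 = 1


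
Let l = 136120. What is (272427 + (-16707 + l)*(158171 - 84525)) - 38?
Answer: 8794562187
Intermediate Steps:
(272427 + (-16707 + l)*(158171 - 84525)) - 38 = (272427 + (-16707 + 136120)*(158171 - 84525)) - 38 = (272427 + 119413*73646) - 38 = (272427 + 8794289798) - 38 = 8794562225 - 38 = 8794562187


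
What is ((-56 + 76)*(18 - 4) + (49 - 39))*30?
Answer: 8700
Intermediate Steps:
((-56 + 76)*(18 - 4) + (49 - 39))*30 = (20*14 + 10)*30 = (280 + 10)*30 = 290*30 = 8700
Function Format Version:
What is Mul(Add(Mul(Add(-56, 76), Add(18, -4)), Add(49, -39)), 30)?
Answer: 8700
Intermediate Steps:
Mul(Add(Mul(Add(-56, 76), Add(18, -4)), Add(49, -39)), 30) = Mul(Add(Mul(20, 14), 10), 30) = Mul(Add(280, 10), 30) = Mul(290, 30) = 8700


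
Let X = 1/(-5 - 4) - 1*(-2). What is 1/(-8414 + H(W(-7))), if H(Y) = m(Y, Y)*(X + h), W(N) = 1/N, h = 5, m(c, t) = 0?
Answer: -1/8414 ≈ -0.00011885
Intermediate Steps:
W(N) = 1/N
X = 17/9 (X = 1/(-9) + 2 = -1/9 + 2 = 17/9 ≈ 1.8889)
H(Y) = 0 (H(Y) = 0*(17/9 + 5) = 0*(62/9) = 0)
1/(-8414 + H(W(-7))) = 1/(-8414 + 0) = 1/(-8414) = -1/8414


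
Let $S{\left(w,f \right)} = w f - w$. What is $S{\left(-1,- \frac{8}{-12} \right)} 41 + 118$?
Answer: $\frac{395}{3} \approx 131.67$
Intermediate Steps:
$S{\left(w,f \right)} = - w + f w$ ($S{\left(w,f \right)} = f w - w = - w + f w$)
$S{\left(-1,- \frac{8}{-12} \right)} 41 + 118 = - (-1 - \frac{8}{-12}) 41 + 118 = - (-1 - - \frac{2}{3}) 41 + 118 = - (-1 + \frac{2}{3}) 41 + 118 = \left(-1\right) \left(- \frac{1}{3}\right) 41 + 118 = \frac{1}{3} \cdot 41 + 118 = \frac{41}{3} + 118 = \frac{395}{3}$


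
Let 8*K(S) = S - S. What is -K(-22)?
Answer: 0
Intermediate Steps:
K(S) = 0 (K(S) = (S - S)/8 = (1/8)*0 = 0)
-K(-22) = -1*0 = 0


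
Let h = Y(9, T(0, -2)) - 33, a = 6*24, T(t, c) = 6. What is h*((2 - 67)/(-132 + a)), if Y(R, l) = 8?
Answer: 1625/12 ≈ 135.42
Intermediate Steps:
a = 144
h = -25 (h = 8 - 33 = -25)
h*((2 - 67)/(-132 + a)) = -25*(2 - 67)/(-132 + 144) = -(-1625)/12 = -25*(-65/12) = 1625/12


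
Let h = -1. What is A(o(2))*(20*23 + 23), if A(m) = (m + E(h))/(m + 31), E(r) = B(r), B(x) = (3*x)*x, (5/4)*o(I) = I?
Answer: 11109/163 ≈ 68.153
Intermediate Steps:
o(I) = 4*I/5
B(x) = 3*x**2
E(r) = 3*r**2
A(m) = (3 + m)/(31 + m) (A(m) = (m + 3*(-1)**2)/(m + 31) = (m + 3*1)/(31 + m) = (m + 3)/(31 + m) = (3 + m)/(31 + m))
A(o(2))*(20*23 + 23) = ((3 + (4/5)*2)/(31 + (4/5)*2))*(20*23 + 23) = ((3 + 8/5)/(31 + 8/5))*(460 + 23) = ((23/5)/(163/5))*483 = ((5/163)*(23/5))*483 = (23/163)*483 = 11109/163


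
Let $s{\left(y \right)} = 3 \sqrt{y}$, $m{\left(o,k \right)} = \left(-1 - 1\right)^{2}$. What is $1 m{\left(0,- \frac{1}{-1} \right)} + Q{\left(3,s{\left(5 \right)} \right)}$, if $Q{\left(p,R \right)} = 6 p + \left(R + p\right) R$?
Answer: $67 + 9 \sqrt{5} \approx 87.125$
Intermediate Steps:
$m{\left(o,k \right)} = 4$ ($m{\left(o,k \right)} = \left(-2\right)^{2} = 4$)
$Q{\left(p,R \right)} = 6 p + R \left(R + p\right)$
$1 m{\left(0,- \frac{1}{-1} \right)} + Q{\left(3,s{\left(5 \right)} \right)} = 1 \cdot 4 + \left(\left(3 \sqrt{5}\right)^{2} + 6 \cdot 3 + 3 \sqrt{5} \cdot 3\right) = 4 + \left(45 + 18 + 9 \sqrt{5}\right) = 4 + \left(63 + 9 \sqrt{5}\right) = 67 + 9 \sqrt{5}$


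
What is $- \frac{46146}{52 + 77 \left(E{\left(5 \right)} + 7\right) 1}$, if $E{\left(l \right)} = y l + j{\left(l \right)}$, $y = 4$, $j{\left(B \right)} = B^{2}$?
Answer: $- \frac{7691}{676} \approx -11.377$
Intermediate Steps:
$E{\left(l \right)} = l^{2} + 4 l$ ($E{\left(l \right)} = 4 l + l^{2} = l^{2} + 4 l$)
$- \frac{46146}{52 + 77 \left(E{\left(5 \right)} + 7\right) 1} = - \frac{46146}{52 + 77 \left(5 \left(4 + 5\right) + 7\right) 1} = - \frac{46146}{52 + 77 \left(5 \cdot 9 + 7\right) 1} = - \frac{46146}{52 + 77 \left(45 + 7\right) 1} = - \frac{46146}{52 + 77 \cdot 52 \cdot 1} = - \frac{46146}{52 + 77 \cdot 52} = - \frac{46146}{52 + 4004} = - \frac{46146}{4056} = \left(-46146\right) \frac{1}{4056} = - \frac{7691}{676}$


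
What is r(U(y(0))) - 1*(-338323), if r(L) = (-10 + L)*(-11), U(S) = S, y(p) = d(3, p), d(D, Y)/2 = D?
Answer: 338367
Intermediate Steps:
d(D, Y) = 2*D
y(p) = 6 (y(p) = 2*3 = 6)
r(L) = 110 - 11*L
r(U(y(0))) - 1*(-338323) = (110 - 11*6) - 1*(-338323) = (110 - 66) + 338323 = 44 + 338323 = 338367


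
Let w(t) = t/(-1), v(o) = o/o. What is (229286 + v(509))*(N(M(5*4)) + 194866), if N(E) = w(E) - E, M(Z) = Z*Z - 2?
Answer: 44497728090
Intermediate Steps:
v(o) = 1
M(Z) = -2 + Z**2 (M(Z) = Z**2 - 2 = -2 + Z**2)
w(t) = -t (w(t) = t*(-1) = -t)
N(E) = -2*E (N(E) = -E - E = -2*E)
(229286 + v(509))*(N(M(5*4)) + 194866) = (229286 + 1)*(-2*(-2 + (5*4)**2) + 194866) = 229287*(-2*(-2 + 20**2) + 194866) = 229287*(-2*(-2 + 400) + 194866) = 229287*(-2*398 + 194866) = 229287*(-796 + 194866) = 229287*194070 = 44497728090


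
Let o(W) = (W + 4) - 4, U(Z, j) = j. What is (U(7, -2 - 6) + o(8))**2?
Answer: 0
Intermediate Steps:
o(W) = W (o(W) = (4 + W) - 4 = W)
(U(7, -2 - 6) + o(8))**2 = ((-2 - 6) + 8)**2 = (-8 + 8)**2 = 0**2 = 0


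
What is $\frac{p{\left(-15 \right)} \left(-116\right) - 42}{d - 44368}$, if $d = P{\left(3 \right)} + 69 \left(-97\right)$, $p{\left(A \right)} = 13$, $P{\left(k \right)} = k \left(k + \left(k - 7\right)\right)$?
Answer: $\frac{775}{25532} \approx 0.030354$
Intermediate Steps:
$P{\left(k \right)} = k \left(-7 + 2 k\right)$ ($P{\left(k \right)} = k \left(k + \left(-7 + k\right)\right) = k \left(-7 + 2 k\right)$)
$d = -6696$ ($d = 3 \left(-7 + 2 \cdot 3\right) + 69 \left(-97\right) = 3 \left(-7 + 6\right) - 6693 = 3 \left(-1\right) - 6693 = -3 - 6693 = -6696$)
$\frac{p{\left(-15 \right)} \left(-116\right) - 42}{d - 44368} = \frac{13 \left(-116\right) - 42}{-6696 - 44368} = \frac{-1508 - 42}{-51064} = \left(-1550\right) \left(- \frac{1}{51064}\right) = \frac{775}{25532}$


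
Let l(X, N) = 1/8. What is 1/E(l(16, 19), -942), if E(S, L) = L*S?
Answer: -4/471 ≈ -0.0084926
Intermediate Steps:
l(X, N) = ⅛
1/E(l(16, 19), -942) = 1/(-942*⅛) = 1/(-471/4) = -4/471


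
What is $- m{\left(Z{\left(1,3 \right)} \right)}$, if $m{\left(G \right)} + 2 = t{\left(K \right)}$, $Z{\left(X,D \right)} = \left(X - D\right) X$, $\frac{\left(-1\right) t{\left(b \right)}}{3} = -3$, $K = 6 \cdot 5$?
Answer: $-7$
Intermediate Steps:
$K = 30$
$t{\left(b \right)} = 9$ ($t{\left(b \right)} = \left(-3\right) \left(-3\right) = 9$)
$Z{\left(X,D \right)} = X \left(X - D\right)$
$m{\left(G \right)} = 7$ ($m{\left(G \right)} = -2 + 9 = 7$)
$- m{\left(Z{\left(1,3 \right)} \right)} = \left(-1\right) 7 = -7$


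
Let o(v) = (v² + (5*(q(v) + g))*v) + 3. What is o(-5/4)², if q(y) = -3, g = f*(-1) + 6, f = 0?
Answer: 51529/256 ≈ 201.29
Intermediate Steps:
g = 6 (g = 0*(-1) + 6 = 0 + 6 = 6)
o(v) = 3 + v² + 15*v (o(v) = (v² + (5*(-3 + 6))*v) + 3 = (v² + (5*3)*v) + 3 = (v² + 15*v) + 3 = 3 + v² + 15*v)
o(-5/4)² = (3 + (-5/4)² + 15*(-5/4))² = (3 + 25/16 - 75/4)² = (-227/16)² = 51529/256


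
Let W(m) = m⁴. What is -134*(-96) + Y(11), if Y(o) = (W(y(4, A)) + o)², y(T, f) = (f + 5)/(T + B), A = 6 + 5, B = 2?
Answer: 109270873/6561 ≈ 16655.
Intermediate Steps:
A = 11
y(T, f) = (5 + f)/(2 + T) (y(T, f) = (f + 5)/(T + 2) = (5 + f)/(2 + T))
Y(o) = (4096/81 + o)² (Y(o) = (((5 + 11)/(2 + 4))⁴ + o)² = ((16/6)⁴ + o)² = (((⅙)*16)⁴ + o)² = ((8/3)⁴ + o)² = (4096/81 + o)²)
-134*(-96) + Y(11) = -134*(-96) + (4096 + 81*11)²/6561 = 12864 + (4096 + 891)²/6561 = 12864 + (1/6561)*4987² = 12864 + (1/6561)*24870169 = 12864 + 24870169/6561 = 109270873/6561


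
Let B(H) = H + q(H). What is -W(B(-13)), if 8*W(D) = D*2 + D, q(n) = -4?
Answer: 51/8 ≈ 6.3750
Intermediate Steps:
B(H) = -4 + H (B(H) = H - 4 = -4 + H)
W(D) = 3*D/8 (W(D) = (D*2 + D)/8 = (2*D + D)/8 = (3*D)/8 = 3*D/8)
-W(B(-13)) = -3*(-4 - 13)/8 = -3*(-17)/8 = -1*(-51/8) = 51/8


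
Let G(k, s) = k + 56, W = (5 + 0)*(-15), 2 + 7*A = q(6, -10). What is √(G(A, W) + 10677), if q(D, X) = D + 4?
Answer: √525973/7 ≈ 103.61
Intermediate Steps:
q(D, X) = 4 + D
A = 8/7 (A = -2/7 + (4 + 6)/7 = -2/7 + (⅐)*10 = -2/7 + 10/7 = 8/7 ≈ 1.1429)
W = -75 (W = 5*(-15) = -75)
G(k, s) = 56 + k
√(G(A, W) + 10677) = √((56 + 8/7) + 10677) = √(400/7 + 10677) = √(75139/7) = √525973/7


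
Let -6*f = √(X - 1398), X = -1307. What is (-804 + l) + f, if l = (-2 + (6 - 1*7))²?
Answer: -795 - I*√2705/6 ≈ -795.0 - 8.6683*I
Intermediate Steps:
l = 9 (l = (-2 + (6 - 7))² = (-2 - 1)² = (-3)² = 9)
f = -I*√2705/6 (f = -√(-1307 - 1398)/6 = -I*√2705/6 ≈ -8.6683*I)
(-804 + l) + f = (-804 + 9) - I*√2705/6 = -795 - I*√2705/6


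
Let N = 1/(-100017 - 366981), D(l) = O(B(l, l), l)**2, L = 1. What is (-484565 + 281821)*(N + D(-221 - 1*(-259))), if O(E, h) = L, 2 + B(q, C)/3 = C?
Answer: -47340419884/233499 ≈ -2.0274e+5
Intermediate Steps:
B(q, C) = -6 + 3*C
O(E, h) = 1
D(l) = 1 (D(l) = 1**2 = 1)
N = -1/466998 (N = 1/(-466998) = -1/466998 ≈ -2.1413e-6)
(-484565 + 281821)*(N + D(-221 - 1*(-259))) = (-484565 + 281821)*(-1/466998 + 1) = -202744*466997/466998 = -47340419884/233499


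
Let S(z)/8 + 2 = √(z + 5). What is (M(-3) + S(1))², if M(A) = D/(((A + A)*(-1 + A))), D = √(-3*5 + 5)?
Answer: (-384 + 192*√6 + I*√10)²/576 ≈ 12.913 + 0.94761*I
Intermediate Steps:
S(z) = -16 + 8*√(5 + z) (S(z) = -16 + 8*√(z + 5) = -16 + 8*√(5 + z))
D = I*√10 (D = √(-15 + 5) = √(-10) = I*√10 ≈ 3.1623*I)
M(A) = I*√10/(2*A*(-1 + A)) (M(A) = (I*√10)/(((A + A)*(-1 + A))) = (I*√10)/(((2*A)*(-1 + A))) = (I*√10)/((2*A*(-1 + A))) = (I*√10)*(1/(2*A*(-1 + A))) = I*√10/(2*A*(-1 + A)))
(M(-3) + S(1))² = ((½)*I*√10/(-3*(-1 - 3)) + (-16 + 8*√(5 + 1)))² = ((½)*I*√10*(-⅓)/(-4) + (-16 + 8*√6))² = ((½)*I*√10*(-⅓)*(-¼) + (-16 + 8*√6))² = (I*√10/24 + (-16 + 8*√6))² = (-16 + 8*√6 + I*√10/24)²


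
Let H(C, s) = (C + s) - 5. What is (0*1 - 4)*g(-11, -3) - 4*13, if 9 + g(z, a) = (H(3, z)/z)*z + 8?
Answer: 4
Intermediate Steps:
H(C, s) = -5 + C + s
g(z, a) = -3 + z (g(z, a) = -9 + (((-5 + 3 + z)/z)*z + 8) = -9 + (((-2 + z)/z)*z + 8) = -9 + ((-2 + z) + 8) = -9 + (6 + z) = -3 + z)
(0*1 - 4)*g(-11, -3) - 4*13 = (0*1 - 4)*(-3 - 11) - 4*13 = (0 - 4)*(-14) - 52 = -4*(-14) - 52 = 56 - 52 = 4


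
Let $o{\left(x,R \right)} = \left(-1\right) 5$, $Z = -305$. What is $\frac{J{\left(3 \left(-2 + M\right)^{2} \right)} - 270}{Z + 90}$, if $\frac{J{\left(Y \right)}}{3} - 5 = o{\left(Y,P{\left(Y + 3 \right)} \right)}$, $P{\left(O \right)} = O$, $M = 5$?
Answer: $\frac{54}{43} \approx 1.2558$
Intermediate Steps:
$o{\left(x,R \right)} = -5$
$J{\left(Y \right)} = 0$ ($J{\left(Y \right)} = 15 + 3 \left(-5\right) = 15 - 15 = 0$)
$\frac{J{\left(3 \left(-2 + M\right)^{2} \right)} - 270}{Z + 90} = \frac{0 - 270}{-305 + 90} = - \frac{270}{-215} = \left(-270\right) \left(- \frac{1}{215}\right) = \frac{54}{43}$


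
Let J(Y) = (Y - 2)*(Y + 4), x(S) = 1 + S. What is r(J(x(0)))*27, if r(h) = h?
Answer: -135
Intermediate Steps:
J(Y) = (-2 + Y)*(4 + Y)
r(J(x(0)))*27 = (-8 + (1 + 0)² + 2*(1 + 0))*27 = (-8 + 1² + 2*1)*27 = (-8 + 1 + 2)*27 = -5*27 = -135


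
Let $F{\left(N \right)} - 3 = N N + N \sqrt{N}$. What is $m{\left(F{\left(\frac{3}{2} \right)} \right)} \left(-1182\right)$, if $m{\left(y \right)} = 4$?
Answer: $-4728$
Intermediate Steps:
$F{\left(N \right)} = 3 + N^{2} + N^{\frac{3}{2}}$ ($F{\left(N \right)} = 3 + \left(N N + N \sqrt{N}\right) = 3 + \left(N^{2} + N^{\frac{3}{2}}\right) = 3 + N^{2} + N^{\frac{3}{2}}$)
$m{\left(F{\left(\frac{3}{2} \right)} \right)} \left(-1182\right) = 4 \left(-1182\right) = -4728$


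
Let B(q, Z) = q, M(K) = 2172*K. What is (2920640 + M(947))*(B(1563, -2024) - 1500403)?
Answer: -7460512072160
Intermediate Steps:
(2920640 + M(947))*(B(1563, -2024) - 1500403) = (2920640 + 2172*947)*(1563 - 1500403) = (2920640 + 2056884)*(-1498840) = 4977524*(-1498840) = -7460512072160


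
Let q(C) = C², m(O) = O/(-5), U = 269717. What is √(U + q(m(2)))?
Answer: √6742929/5 ≈ 519.34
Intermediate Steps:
m(O) = -O/5 (m(O) = O*(-⅕) = -O/5)
√(U + q(m(2))) = √(269717 + (-⅕*2)²) = √(269717 + (-⅖)²) = √(269717 + 4/25) = √(6742929/25) = √6742929/5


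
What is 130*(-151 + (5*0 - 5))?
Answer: -20280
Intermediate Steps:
130*(-151 + (5*0 - 5)) = 130*(-151 + (0 - 5)) = 130*(-151 - 5) = 130*(-156) = -20280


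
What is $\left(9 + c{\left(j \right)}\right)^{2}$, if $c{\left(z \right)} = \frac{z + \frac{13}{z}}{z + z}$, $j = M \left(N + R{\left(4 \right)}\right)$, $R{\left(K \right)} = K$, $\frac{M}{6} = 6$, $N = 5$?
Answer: $\frac{3978257626249}{44079842304} \approx 90.251$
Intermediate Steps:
$M = 36$ ($M = 6 \cdot 6 = 36$)
$j = 324$ ($j = 36 \left(5 + 4\right) = 36 \cdot 9 = 324$)
$c{\left(z \right)} = \frac{z + \frac{13}{z}}{2 z}$
$\left(9 + c{\left(j \right)}\right)^{2} = \left(9 + \frac{13 + 324^{2}}{2 \cdot 104976}\right)^{2} = \left(9 + \frac{1}{2} \cdot \frac{1}{104976} \left(13 + 104976\right)\right)^{2} = \left(9 + \frac{1}{2} \cdot \frac{1}{104976} \cdot 104989\right)^{2} = \left(9 + \frac{104989}{209952}\right)^{2} = \left(\frac{1994557}{209952}\right)^{2} = \frac{3978257626249}{44079842304}$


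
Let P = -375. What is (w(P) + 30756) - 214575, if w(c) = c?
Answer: -184194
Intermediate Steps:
(w(P) + 30756) - 214575 = (-375 + 30756) - 214575 = 30381 - 214575 = -184194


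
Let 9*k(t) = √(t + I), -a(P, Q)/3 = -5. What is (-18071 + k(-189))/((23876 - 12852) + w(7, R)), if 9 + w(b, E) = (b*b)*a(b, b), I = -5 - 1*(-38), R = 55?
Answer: -18071/11750 + I*√39/52875 ≈ -1.538 + 0.00011811*I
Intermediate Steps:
a(P, Q) = 15 (a(P, Q) = -3*(-5) = 15)
I = 33 (I = -5 + 38 = 33)
w(b, E) = -9 + 15*b² (w(b, E) = -9 + (b*b)*15 = -9 + b²*15 = -9 + 15*b²)
k(t) = √(33 + t)/9 (k(t) = √(t + 33)/9 = √(33 + t)/9)
(-18071 + k(-189))/((23876 - 12852) + w(7, R)) = (-18071 + √(33 - 189)/9)/((23876 - 12852) + (-9 + 15*7²)) = (-18071 + √(-156)/9)/(11024 + (-9 + 15*49)) = (-18071 + (2*I*√39)/9)/(11024 + (-9 + 735)) = (-18071 + 2*I*√39/9)/(11024 + 726) = (-18071 + 2*I*√39/9)/11750 = (-18071 + 2*I*√39/9)*(1/11750) = -18071/11750 + I*√39/52875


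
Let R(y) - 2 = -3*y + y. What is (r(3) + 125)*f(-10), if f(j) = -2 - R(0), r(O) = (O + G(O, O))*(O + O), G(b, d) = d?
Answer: -644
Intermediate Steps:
R(y) = 2 - 2*y (R(y) = 2 + (-3*y + y) = 2 - 2*y)
r(O) = 4*O**2 (r(O) = (O + O)*(O + O) = (2*O)*(2*O) = 4*O**2)
f(j) = -4 (f(j) = -2 - (2 - 2*0) = -2 - (2 + 0) = -2 - 1*2 = -2 - 2 = -4)
(r(3) + 125)*f(-10) = (4*3**2 + 125)*(-4) = (4*9 + 125)*(-4) = (36 + 125)*(-4) = 161*(-4) = -644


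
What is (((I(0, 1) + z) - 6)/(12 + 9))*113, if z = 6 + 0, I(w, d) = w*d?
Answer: 0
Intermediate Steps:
I(w, d) = d*w
z = 6
(((I(0, 1) + z) - 6)/(12 + 9))*113 = (((1*0 + 6) - 6)/(12 + 9))*113 = (((0 + 6) - 6)/21)*113 = ((6 - 6)*(1/21))*113 = (0*(1/21))*113 = 0*113 = 0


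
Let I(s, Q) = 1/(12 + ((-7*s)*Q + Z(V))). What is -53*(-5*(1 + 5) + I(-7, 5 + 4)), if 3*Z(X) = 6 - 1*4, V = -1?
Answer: 2163831/1361 ≈ 1589.9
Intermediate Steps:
Z(X) = ⅔ (Z(X) = (6 - 1*4)/3 = (6 - 4)/3 = (⅓)*2 = ⅔)
I(s, Q) = 1/(38/3 - 7*Q*s) (I(s, Q) = 1/(12 + ((-7*s)*Q + ⅔)) = 1/(12 + (-7*Q*s + ⅔)) = 1/(12 + (⅔ - 7*Q*s)) = 1/(38/3 - 7*Q*s))
-53*(-5*(1 + 5) + I(-7, 5 + 4)) = -53*(-5*(1 + 5) + 3/(38 - 21*(5 + 4)*(-7))) = -53*(-5*6 + 3/(38 - 21*9*(-7))) = -53*(-30 + 3/(38 + 1323)) = -53*(-30 + 3/1361) = -53*(-40827/1361) = 2163831/1361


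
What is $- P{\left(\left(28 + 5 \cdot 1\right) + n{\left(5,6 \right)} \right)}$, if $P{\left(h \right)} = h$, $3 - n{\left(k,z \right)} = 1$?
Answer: $-35$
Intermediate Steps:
$n{\left(k,z \right)} = 2$ ($n{\left(k,z \right)} = 3 - 1 = 2$)
$- P{\left(\left(28 + 5 \cdot 1\right) + n{\left(5,6 \right)} \right)} = - (\left(28 + 5 \cdot 1\right) + 2) = - (\left(28 + 5\right) + 2) = - (33 + 2) = \left(-1\right) 35 = -35$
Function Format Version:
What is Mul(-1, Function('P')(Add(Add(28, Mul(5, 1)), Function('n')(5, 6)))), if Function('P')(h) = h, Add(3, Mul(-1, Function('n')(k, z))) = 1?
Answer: -35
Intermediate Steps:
Function('n')(k, z) = 2 (Function('n')(k, z) = Add(3, Mul(-1, 1)) = Add(3, -1) = 2)
Mul(-1, Function('P')(Add(Add(28, Mul(5, 1)), Function('n')(5, 6)))) = Mul(-1, Add(Add(28, Mul(5, 1)), 2)) = Mul(-1, Add(Add(28, 5), 2)) = Mul(-1, Add(33, 2)) = Mul(-1, 35) = -35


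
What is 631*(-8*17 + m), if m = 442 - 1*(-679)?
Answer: 621535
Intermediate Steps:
m = 1121 (m = 442 + 679 = 1121)
631*(-8*17 + m) = 631*(-8*17 + 1121) = 631*(-136 + 1121) = 631*985 = 621535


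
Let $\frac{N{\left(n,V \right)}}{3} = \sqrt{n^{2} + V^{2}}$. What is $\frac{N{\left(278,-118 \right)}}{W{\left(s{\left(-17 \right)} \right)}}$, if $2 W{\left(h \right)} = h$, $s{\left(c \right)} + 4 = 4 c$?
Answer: $- \frac{\sqrt{22802}}{6} \approx -25.167$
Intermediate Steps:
$s{\left(c \right)} = -4 + 4 c$
$W{\left(h \right)} = \frac{h}{2}$
$N{\left(n,V \right)} = 3 \sqrt{V^{2} + n^{2}}$ ($N{\left(n,V \right)} = 3 \sqrt{n^{2} + V^{2}} = 3 \sqrt{V^{2} + n^{2}}$)
$\frac{N{\left(278,-118 \right)}}{W{\left(s{\left(-17 \right)} \right)}} = \frac{3 \sqrt{\left(-118\right)^{2} + 278^{2}}}{\frac{1}{2} \left(-4 + 4 \left(-17\right)\right)} = \frac{3 \sqrt{13924 + 77284}}{\frac{1}{2} \left(-4 - 68\right)} = \frac{3 \sqrt{91208}}{\frac{1}{2} \left(-72\right)} = \frac{3 \cdot 2 \sqrt{22802}}{-36} = 6 \sqrt{22802} \left(- \frac{1}{36}\right) = - \frac{\sqrt{22802}}{6}$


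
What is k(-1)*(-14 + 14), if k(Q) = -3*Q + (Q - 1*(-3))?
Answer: 0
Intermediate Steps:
k(Q) = 3 - 2*Q (k(Q) = -3*Q + (Q + 3) = -3*Q + (3 + Q) = 3 - 2*Q)
k(-1)*(-14 + 14) = (3 - 2*(-1))*(-14 + 14) = (3 + 2)*0 = 5*0 = 0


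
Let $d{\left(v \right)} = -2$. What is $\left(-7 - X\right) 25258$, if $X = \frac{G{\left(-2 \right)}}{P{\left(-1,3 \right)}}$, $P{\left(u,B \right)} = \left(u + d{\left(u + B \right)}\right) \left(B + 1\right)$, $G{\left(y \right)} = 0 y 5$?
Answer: $-176806$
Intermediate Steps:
$G{\left(y \right)} = 0$ ($G{\left(y \right)} = 0 \cdot 5 = 0$)
$P{\left(u,B \right)} = \left(1 + B\right) \left(-2 + u\right)$ ($P{\left(u,B \right)} = \left(u - 2\right) \left(B + 1\right) = \left(-2 + u\right) \left(1 + B\right) = \left(1 + B\right) \left(-2 + u\right)$)
$X = 0$ ($X = \frac{0}{-2 - 1 - 6 + 3 \left(-1\right)} = \frac{0}{-2 - 1 - 6 - 3} = \frac{0}{-12} = 0 \left(- \frac{1}{12}\right) = 0$)
$\left(-7 - X\right) 25258 = \left(-7 - 0\right) 25258 = \left(-7 + 0\right) 25258 = \left(-7\right) 25258 = -176806$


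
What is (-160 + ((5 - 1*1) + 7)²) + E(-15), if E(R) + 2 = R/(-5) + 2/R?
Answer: -572/15 ≈ -38.133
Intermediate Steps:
E(R) = -2 + 2/R - R/5 (E(R) = -2 + (R/(-5) + 2/R) = -2 + (R*(-⅕) + 2/R) = -2 + (-R/5 + 2/R) = -2 + (2/R - R/5) = -2 + 2/R - R/5)
(-160 + ((5 - 1*1) + 7)²) + E(-15) = (-160 + ((5 - 1*1) + 7)²) + (-2 + 2/(-15) - ⅕*(-15)) = (-160 + ((5 - 1) + 7)²) + (-2 + 2*(-1/15) + 3) = (-160 + (4 + 7)²) + (-2 - 2/15 + 3) = (-160 + 11²) + 13/15 = (-160 + 121) + 13/15 = -39 + 13/15 = -572/15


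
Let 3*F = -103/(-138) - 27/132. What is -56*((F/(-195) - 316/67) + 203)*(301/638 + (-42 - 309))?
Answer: 7387353081949043/1897986519 ≈ 3.8922e+6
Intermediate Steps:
F = 1645/9108 (F = (-103/(-138) - 27/132)/3 = (-103*(-1/138) - 27*1/132)/3 = (103/138 - 9/44)/3 = (1/3)*(1645/3036) = 1645/9108 ≈ 0.18061)
-56*((F/(-195) - 316/67) + 203)*(301/638 + (-42 - 309)) = -56*(((1645/9108)/(-195) - 316/67) + 203)*(301/638 + (-42 - 309)) = -56*(((1645/9108)*(-1/195) - 316*1/67) + 203)*(301*(1/638) - 351) = -56*((-329/355212 - 316/67) + 203)*(301/638 - 351) = -56*(-112269035/23799204 + 203)*(-223637)/638 = -66065571278*(-223637)/(5949801*638) = -56*(-1055336154564149/15183892152) = 7387353081949043/1897986519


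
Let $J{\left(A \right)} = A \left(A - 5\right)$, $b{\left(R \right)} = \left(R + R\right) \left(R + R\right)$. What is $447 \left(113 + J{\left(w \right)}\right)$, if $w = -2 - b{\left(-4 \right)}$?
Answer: $2145153$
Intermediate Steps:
$b{\left(R \right)} = 4 R^{2}$ ($b{\left(R \right)} = 2 R 2 R = 4 R^{2}$)
$w = -66$ ($w = -2 - 4 \left(-4\right)^{2} = -2 - 4 \cdot 16 = -2 - 64 = -66$)
$J{\left(A \right)} = A \left(-5 + A\right)$
$447 \left(113 + J{\left(w \right)}\right) = 447 \left(113 - 66 \left(-5 - 66\right)\right) = 447 \left(113 - -4686\right) = 447 \left(113 + 4686\right) = 447 \cdot 4799 = 2145153$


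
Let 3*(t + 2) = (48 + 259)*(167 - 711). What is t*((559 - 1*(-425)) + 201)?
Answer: -65970530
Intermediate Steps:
t = -167014/3 (t = -2 + ((48 + 259)*(167 - 711))/3 = -2 + (307*(-544))/3 = -2 + (⅓)*(-167008) = -2 - 167008/3 = -167014/3 ≈ -55671.)
t*((559 - 1*(-425)) + 201) = -167014*((559 - 1*(-425)) + 201)/3 = -167014*((559 + 425) + 201)/3 = -167014*(984 + 201)/3 = -167014/3*1185 = -65970530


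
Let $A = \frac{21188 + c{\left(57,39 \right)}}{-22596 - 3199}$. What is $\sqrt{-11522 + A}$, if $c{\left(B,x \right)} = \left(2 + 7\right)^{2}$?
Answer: $\frac{i \sqrt{7667080325905}}{25795} \approx 107.34 i$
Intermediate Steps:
$c{\left(B,x \right)} = 81$ ($c{\left(B,x \right)} = 9^{2} = 81$)
$A = - \frac{21269}{25795}$ ($A = \frac{21188 + 81}{-22596 - 3199} = \frac{21269}{-25795} = 21269 \left(- \frac{1}{25795}\right) = - \frac{21269}{25795} \approx -0.82454$)
$\sqrt{-11522 + A} = \sqrt{-11522 - \frac{21269}{25795}} = \sqrt{- \frac{297231259}{25795}} = \frac{i \sqrt{7667080325905}}{25795}$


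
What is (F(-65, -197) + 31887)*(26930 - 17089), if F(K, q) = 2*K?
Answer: 312520637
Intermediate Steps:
(F(-65, -197) + 31887)*(26930 - 17089) = (2*(-65) + 31887)*(26930 - 17089) = (-130 + 31887)*9841 = 31757*9841 = 312520637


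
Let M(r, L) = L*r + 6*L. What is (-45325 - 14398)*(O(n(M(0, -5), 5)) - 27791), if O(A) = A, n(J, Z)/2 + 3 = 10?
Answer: 1658925771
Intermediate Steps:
M(r, L) = 6*L + L*r
n(J, Z) = 14 (n(J, Z) = -6 + 2*10 = -6 + 20 = 14)
(-45325 - 14398)*(O(n(M(0, -5), 5)) - 27791) = (-45325 - 14398)*(14 - 27791) = -59723*(-27777) = 1658925771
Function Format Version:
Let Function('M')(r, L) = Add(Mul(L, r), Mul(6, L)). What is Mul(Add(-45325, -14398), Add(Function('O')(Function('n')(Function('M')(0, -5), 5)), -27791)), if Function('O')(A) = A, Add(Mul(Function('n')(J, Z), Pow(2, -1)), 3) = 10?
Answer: 1658925771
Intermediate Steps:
Function('M')(r, L) = Add(Mul(6, L), Mul(L, r))
Function('n')(J, Z) = 14 (Function('n')(J, Z) = Add(-6, Mul(2, 10)) = Add(-6, 20) = 14)
Mul(Add(-45325, -14398), Add(Function('O')(Function('n')(Function('M')(0, -5), 5)), -27791)) = Mul(Add(-45325, -14398), Add(14, -27791)) = Mul(-59723, -27777) = 1658925771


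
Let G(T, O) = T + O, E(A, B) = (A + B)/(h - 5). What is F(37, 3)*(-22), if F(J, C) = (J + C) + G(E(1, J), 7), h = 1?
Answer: -825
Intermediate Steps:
E(A, B) = -A/4 - B/4 (E(A, B) = (A + B)/(1 - 5) = (A + B)/(-4) = (A + B)*(-1/4) = -A/4 - B/4)
G(T, O) = O + T
F(J, C) = 27/4 + C + 3*J/4 (F(J, C) = (J + C) + (7 + (-1/4*1 - J/4)) = (C + J) + (7 + (-1/4 - J/4)) = (C + J) + (27/4 - J/4) = 27/4 + C + 3*J/4)
F(37, 3)*(-22) = (27/4 + 3 + (3/4)*37)*(-22) = (27/4 + 3 + 111/4)*(-22) = (75/2)*(-22) = -825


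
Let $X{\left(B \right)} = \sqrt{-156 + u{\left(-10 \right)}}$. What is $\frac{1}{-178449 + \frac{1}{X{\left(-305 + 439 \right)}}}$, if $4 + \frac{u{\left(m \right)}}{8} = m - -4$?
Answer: $- \frac{42113964}{7515194761837} + \frac{2 i \sqrt{59}}{7515194761837} \approx -5.6038 \cdot 10^{-6} + 2.0442 \cdot 10^{-12} i$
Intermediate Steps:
$u{\left(m \right)} = 8 m$ ($u{\left(m \right)} = -32 + 8 \left(m - -4\right) = -32 + 8 \left(m + 4\right) = -32 + 8 \left(4 + m\right) = -32 + \left(32 + 8 m\right) = 8 m$)
$X{\left(B \right)} = 2 i \sqrt{59}$ ($X{\left(B \right)} = \sqrt{-156 + 8 \left(-10\right)} = \sqrt{-156 - 80} = \sqrt{-236} = 2 i \sqrt{59}$)
$\frac{1}{-178449 + \frac{1}{X{\left(-305 + 439 \right)}}} = \frac{1}{-178449 + \frac{1}{2 i \sqrt{59}}} = \frac{1}{-178449 - \frac{i \sqrt{59}}{118}}$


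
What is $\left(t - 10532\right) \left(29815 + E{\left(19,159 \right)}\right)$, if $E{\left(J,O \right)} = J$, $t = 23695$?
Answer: $392704942$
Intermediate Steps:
$\left(t - 10532\right) \left(29815 + E{\left(19,159 \right)}\right) = \left(23695 - 10532\right) \left(29815 + 19\right) = 13163 \cdot 29834 = 392704942$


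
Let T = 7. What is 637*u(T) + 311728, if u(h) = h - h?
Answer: 311728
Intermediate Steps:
u(h) = 0
637*u(T) + 311728 = 637*0 + 311728 = 0 + 311728 = 311728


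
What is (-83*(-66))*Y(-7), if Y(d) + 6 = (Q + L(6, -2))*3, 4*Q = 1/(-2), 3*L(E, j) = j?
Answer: -183513/4 ≈ -45878.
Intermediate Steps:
L(E, j) = j/3
Q = -1/8 (Q = (1/4)/(-2) = (1/4)*(-1/2) = -1/8 ≈ -0.12500)
Y(d) = -67/8 (Y(d) = -6 + (-1/8 + (1/3)*(-2))*3 = -6 + (-1/8 - 2/3)*3 = -6 - 19/24*3 = -6 - 19/8 = -67/8)
(-83*(-66))*Y(-7) = -83*(-66)*(-67/8) = 5478*(-67/8) = -183513/4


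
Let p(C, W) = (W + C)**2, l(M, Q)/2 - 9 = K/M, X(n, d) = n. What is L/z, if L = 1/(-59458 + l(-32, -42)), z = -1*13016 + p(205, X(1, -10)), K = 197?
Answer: -4/6996348135 ≈ -5.7173e-10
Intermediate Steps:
l(M, Q) = 18 + 394/M (l(M, Q) = 18 + 2*(197/M) = 18 + 394/M)
p(C, W) = (C + W)**2
z = 29420 (z = -1*13016 + (205 + 1)**2 = -13016 + 206**2 = -13016 + 42436 = 29420)
L = -16/951237 (L = 1/(-59458 + (18 + 394/(-32))) = 1/(-59458 + (18 + 394*(-1/32))) = 1/(-59458 + (18 - 197/16)) = 1/(-59458 + 91/16) = 1/(-951237/16) = -16/951237 ≈ -1.6820e-5)
L/z = -16/951237/29420 = -16/951237*1/29420 = -4/6996348135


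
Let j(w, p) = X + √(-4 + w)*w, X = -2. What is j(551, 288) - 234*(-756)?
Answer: 176902 + 551*√547 ≈ 1.8979e+5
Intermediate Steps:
j(w, p) = -2 + w*√(-4 + w) (j(w, p) = -2 + √(-4 + w)*w = -2 + w*√(-4 + w))
j(551, 288) - 234*(-756) = (-2 + 551*√(-4 + 551)) - 234*(-756) = (-2 + 551*√547) - 1*(-176904) = (-2 + 551*√547) + 176904 = 176902 + 551*√547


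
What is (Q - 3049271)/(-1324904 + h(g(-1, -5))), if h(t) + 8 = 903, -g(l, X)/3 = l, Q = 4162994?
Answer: -1113723/1324009 ≈ -0.84118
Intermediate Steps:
g(l, X) = -3*l
h(t) = 895 (h(t) = -8 + 903 = 895)
(Q - 3049271)/(-1324904 + h(g(-1, -5))) = (4162994 - 3049271)/(-1324904 + 895) = 1113723/(-1324009) = 1113723*(-1/1324009) = -1113723/1324009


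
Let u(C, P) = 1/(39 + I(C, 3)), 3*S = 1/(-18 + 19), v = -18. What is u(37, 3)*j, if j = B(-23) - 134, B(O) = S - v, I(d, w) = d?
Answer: -347/228 ≈ -1.5219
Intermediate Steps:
S = ⅓ (S = 1/(3*(-18 + 19)) = (⅓)/1 = (⅓)*1 = ⅓ ≈ 0.33333)
B(O) = 55/3 (B(O) = ⅓ - 1*(-18) = ⅓ + 18 = 55/3)
u(C, P) = 1/(39 + C)
j = -347/3 (j = 55/3 - 134 = -347/3 ≈ -115.67)
u(37, 3)*j = -347/3/(39 + 37) = -347/3/76 = (1/76)*(-347/3) = -347/228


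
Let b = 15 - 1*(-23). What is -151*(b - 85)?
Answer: 7097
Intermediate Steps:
b = 38 (b = 15 + 23 = 38)
-151*(b - 85) = -151*(38 - 85) = -151*(-47) = 7097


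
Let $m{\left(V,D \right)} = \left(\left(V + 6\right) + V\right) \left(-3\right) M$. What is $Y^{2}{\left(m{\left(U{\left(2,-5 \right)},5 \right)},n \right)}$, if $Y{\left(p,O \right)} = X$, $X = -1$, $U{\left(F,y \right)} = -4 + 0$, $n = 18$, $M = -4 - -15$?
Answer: $1$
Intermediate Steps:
$M = 11$ ($M = -4 + 15 = 11$)
$U{\left(F,y \right)} = -4$
$m{\left(V,D \right)} = -198 - 66 V$ ($m{\left(V,D \right)} = \left(\left(V + 6\right) + V\right) \left(-3\right) 11 = \left(\left(6 + V\right) + V\right) \left(-3\right) 11 = \left(6 + 2 V\right) \left(-3\right) 11 = \left(-18 - 6 V\right) 11 = -198 - 66 V$)
$Y{\left(p,O \right)} = -1$
$Y^{2}{\left(m{\left(U{\left(2,-5 \right)},5 \right)},n \right)} = \left(-1\right)^{2} = 1$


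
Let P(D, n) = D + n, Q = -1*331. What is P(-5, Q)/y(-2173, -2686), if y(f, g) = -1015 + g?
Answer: 336/3701 ≈ 0.090786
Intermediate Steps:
Q = -331
P(-5, Q)/y(-2173, -2686) = (-5 - 331)/(-1015 - 2686) = -336/(-3701) = -336*(-1/3701) = 336/3701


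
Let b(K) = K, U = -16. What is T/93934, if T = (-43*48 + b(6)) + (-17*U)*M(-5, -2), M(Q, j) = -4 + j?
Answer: -1845/46967 ≈ -0.039283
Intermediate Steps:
T = -3690 (T = (-43*48 + 6) + (-17*(-16))*(-4 - 2) = (-2064 + 6) + 272*(-6) = -2058 - 1632 = -3690)
T/93934 = -3690/93934 = -3690*1/93934 = -1845/46967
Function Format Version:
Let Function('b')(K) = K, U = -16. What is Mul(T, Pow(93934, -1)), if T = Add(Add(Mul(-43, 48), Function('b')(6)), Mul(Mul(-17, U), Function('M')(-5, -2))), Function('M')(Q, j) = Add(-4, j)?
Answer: Rational(-1845, 46967) ≈ -0.039283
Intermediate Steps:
T = -3690 (T = Add(Add(Mul(-43, 48), 6), Mul(Mul(-17, -16), Add(-4, -2))) = Add(Add(-2064, 6), Mul(272, -6)) = Add(-2058, -1632) = -3690)
Mul(T, Pow(93934, -1)) = Mul(-3690, Pow(93934, -1)) = Mul(-3690, Rational(1, 93934)) = Rational(-1845, 46967)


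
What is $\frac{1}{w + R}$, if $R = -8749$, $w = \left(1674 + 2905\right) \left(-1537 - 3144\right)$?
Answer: $- \frac{1}{21443048} \approx -4.6635 \cdot 10^{-8}$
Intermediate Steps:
$w = -21434299$ ($w = 4579 \left(-4681\right) = -21434299$)
$\frac{1}{w + R} = \frac{1}{-21434299 - 8749} = \frac{1}{-21443048} = - \frac{1}{21443048}$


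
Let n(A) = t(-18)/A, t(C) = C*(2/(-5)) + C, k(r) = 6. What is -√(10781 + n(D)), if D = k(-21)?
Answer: -2*√67370/5 ≈ -103.82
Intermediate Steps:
D = 6
t(C) = 3*C/5 (t(C) = C*(2*(-⅕)) + C = C*(-⅖) + C = -2*C/5 + C = 3*C/5)
n(A) = -54/(5*A) (n(A) = ((⅗)*(-18))/A = -54/(5*A))
-√(10781 + n(D)) = -√(10781 - 54/5/6) = -√(10781 - 54/5*⅙) = -√(10781 - 9/5) = -√(53896/5) = -2*√67370/5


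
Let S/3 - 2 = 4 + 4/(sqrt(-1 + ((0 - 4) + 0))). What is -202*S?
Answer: -3636 + 2424*I*sqrt(5)/5 ≈ -3636.0 + 1084.0*I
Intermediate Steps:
S = 18 - 12*I*sqrt(5)/5 (S = 6 + 3*(4 + 4/(sqrt(-1 + ((0 - 4) + 0)))) = 6 + 3*(4 + 4/(sqrt(-1 + (-4 + 0)))) = 6 + 3*(4 + 4/(sqrt(-1 - 4))) = 6 + 3*(4 + 4/(sqrt(-5))) = 6 + 3*(4 + 4/((I*sqrt(5)))) = 6 + 3*(4 + 4*(-I*sqrt(5)/5)) = 6 + 3*(4 - 4*I*sqrt(5)/5) = 6 + (12 - 12*I*sqrt(5)/5) = 18 - 12*I*sqrt(5)/5 ≈ 18.0 - 5.3666*I)
-202*S = -202*(18 - 12*I*sqrt(5)/5) = -3636 + 2424*I*sqrt(5)/5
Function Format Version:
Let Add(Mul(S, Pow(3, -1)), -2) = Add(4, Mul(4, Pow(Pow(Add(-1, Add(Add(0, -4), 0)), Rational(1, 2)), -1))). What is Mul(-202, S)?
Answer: Add(-3636, Mul(Rational(2424, 5), I, Pow(5, Rational(1, 2)))) ≈ Add(-3636.0, Mul(1084.0, I))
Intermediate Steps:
S = Add(18, Mul(Rational(-12, 5), I, Pow(5, Rational(1, 2)))) (S = Add(6, Mul(3, Add(4, Mul(4, Pow(Pow(Add(-1, Add(Add(0, -4), 0)), Rational(1, 2)), -1))))) = Add(6, Mul(3, Add(4, Mul(4, Pow(Pow(Add(-1, Add(-4, 0)), Rational(1, 2)), -1))))) = Add(6, Mul(3, Add(4, Mul(4, Pow(Pow(Add(-1, -4), Rational(1, 2)), -1))))) = Add(6, Mul(3, Add(4, Mul(4, Pow(Pow(-5, Rational(1, 2)), -1))))) = Add(6, Mul(3, Add(4, Mul(4, Pow(Mul(I, Pow(5, Rational(1, 2))), -1))))) = Add(6, Mul(3, Add(4, Mul(4, Mul(Rational(-1, 5), I, Pow(5, Rational(1, 2))))))) = Add(6, Mul(3, Add(4, Mul(Rational(-4, 5), I, Pow(5, Rational(1, 2)))))) = Add(6, Add(12, Mul(Rational(-12, 5), I, Pow(5, Rational(1, 2))))) = Add(18, Mul(Rational(-12, 5), I, Pow(5, Rational(1, 2)))) ≈ Add(18.000, Mul(-5.3666, I)))
Mul(-202, S) = Mul(-202, Add(18, Mul(Rational(-12, 5), I, Pow(5, Rational(1, 2))))) = Add(-3636, Mul(Rational(2424, 5), I, Pow(5, Rational(1, 2))))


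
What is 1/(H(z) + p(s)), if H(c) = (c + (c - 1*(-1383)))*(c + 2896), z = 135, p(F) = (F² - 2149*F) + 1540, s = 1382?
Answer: 1/3951789 ≈ 2.5305e-7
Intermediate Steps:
p(F) = 1540 + F² - 2149*F
H(c) = (1383 + 2*c)*(2896 + c) (H(c) = (c + (c + 1383))*(2896 + c) = (c + (1383 + c))*(2896 + c) = (1383 + 2*c)*(2896 + c))
1/(H(z) + p(s)) = 1/((4005168 + 2*135² + 7175*135) + (1540 + 1382² - 2149*1382)) = 1/((4005168 + 2*18225 + 968625) + (1540 + 1909924 - 2969918)) = 1/((4005168 + 36450 + 968625) - 1058454) = 1/(5010243 - 1058454) = 1/3951789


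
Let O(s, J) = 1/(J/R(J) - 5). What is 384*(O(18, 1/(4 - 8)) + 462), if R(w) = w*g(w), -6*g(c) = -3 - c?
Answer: 5495424/31 ≈ 1.7727e+5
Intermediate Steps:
g(c) = ½ + c/6 (g(c) = -(-3 - c)/6 = ½ + c/6)
R(w) = w*(½ + w/6)
O(s, J) = 1/(-5 + 6/(3 + J)) (O(s, J) = 1/(J/((J*(3 + J)/6)) - 5) = 1/(J*(6/(J*(3 + J))) - 5) = 1/(6/(3 + J) - 5) = 1/(-5 + 6/(3 + J)))
384*(O(18, 1/(4 - 8)) + 462) = 384*(-(3 + 1/(4 - 8))/(9 + 5/(4 - 8)) + 462) = 384*(-(3 + 1/(-4))/(9 + 5/(-4)) + 462) = 384*(-(3 - ¼)/(9 + 5*(-¼)) + 462) = 384*(-1*11/4/(9 - 5/4) + 462) = 384*(-1*11/4/31/4 + 462) = 384*(-1*4/31*11/4 + 462) = 384*(-11/31 + 462) = 384*(14311/31) = 5495424/31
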